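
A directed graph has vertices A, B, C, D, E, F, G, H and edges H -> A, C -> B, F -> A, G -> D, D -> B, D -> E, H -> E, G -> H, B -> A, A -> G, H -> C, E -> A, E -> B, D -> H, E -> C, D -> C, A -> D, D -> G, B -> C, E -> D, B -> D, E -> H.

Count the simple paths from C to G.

C→B→A→D→G
C→B→A→G
C→B→D→E→A→G
C→B→D→E→H→A→G
C→B→D→G
C→B→D→H→A→G
C→B→D→H→E→A→G

7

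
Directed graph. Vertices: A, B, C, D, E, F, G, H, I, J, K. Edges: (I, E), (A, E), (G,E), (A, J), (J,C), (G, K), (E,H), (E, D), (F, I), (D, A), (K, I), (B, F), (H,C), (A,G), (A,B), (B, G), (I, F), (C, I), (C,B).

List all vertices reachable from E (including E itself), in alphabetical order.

Start at E.
Its neighbours: D, H.
Then their neighbours: A, C.
Then next layer: B, G, I, J.
Then next layer: F, K.
Every vertex is now reached.

A, B, C, D, E, F, G, H, I, J, K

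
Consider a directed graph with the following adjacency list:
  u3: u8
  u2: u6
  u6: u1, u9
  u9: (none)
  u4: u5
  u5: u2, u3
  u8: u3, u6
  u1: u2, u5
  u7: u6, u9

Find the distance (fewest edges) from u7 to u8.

Distance 0: u7.
Distance 1: u6, u9.
Distance 2: u1.
Distance 3: u2, u5.
Distance 4: u3.
Distance 5: u8 — contains u8.

5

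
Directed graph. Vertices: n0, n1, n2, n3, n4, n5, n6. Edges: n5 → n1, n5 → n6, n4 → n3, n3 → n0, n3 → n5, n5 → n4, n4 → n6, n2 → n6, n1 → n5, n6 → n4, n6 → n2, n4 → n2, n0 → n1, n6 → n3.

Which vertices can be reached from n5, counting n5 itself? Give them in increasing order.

n0, n1, n2, n3, n4, n5, n6

Start at n5.
Its neighbours: n1, n4, n6.
Then their neighbours: n2, n3.
Then next layer: n0.
Every vertex is now reached.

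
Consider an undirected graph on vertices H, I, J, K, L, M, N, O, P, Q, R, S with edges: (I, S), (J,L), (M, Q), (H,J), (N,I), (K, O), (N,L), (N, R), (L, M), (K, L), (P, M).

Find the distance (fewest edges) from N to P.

Distance 0: N.
Distance 1: I, L, R.
Distance 2: J, K, M, S.
Distance 3: H, O, P, Q — contains P.

3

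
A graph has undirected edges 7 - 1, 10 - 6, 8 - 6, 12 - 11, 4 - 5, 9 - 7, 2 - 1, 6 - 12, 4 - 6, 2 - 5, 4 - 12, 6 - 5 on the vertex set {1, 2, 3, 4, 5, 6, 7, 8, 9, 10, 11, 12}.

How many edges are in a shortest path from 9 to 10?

Distance 0: 9.
Distance 1: 7.
Distance 2: 1.
Distance 3: 2.
Distance 4: 5.
Distance 5: 4, 6.
Distance 6: 8, 10, 12 — contains 10.

6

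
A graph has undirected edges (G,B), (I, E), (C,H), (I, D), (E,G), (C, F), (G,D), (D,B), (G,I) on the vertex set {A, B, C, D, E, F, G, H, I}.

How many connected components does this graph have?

From A: component {A}.
From B: component {B, D, E, G, I}.
From C: component {C, F, H}.
That's 3 components.

3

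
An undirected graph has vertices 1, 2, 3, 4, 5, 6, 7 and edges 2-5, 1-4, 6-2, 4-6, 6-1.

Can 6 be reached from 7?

7 has no edges, so nothing is reachable from it.

No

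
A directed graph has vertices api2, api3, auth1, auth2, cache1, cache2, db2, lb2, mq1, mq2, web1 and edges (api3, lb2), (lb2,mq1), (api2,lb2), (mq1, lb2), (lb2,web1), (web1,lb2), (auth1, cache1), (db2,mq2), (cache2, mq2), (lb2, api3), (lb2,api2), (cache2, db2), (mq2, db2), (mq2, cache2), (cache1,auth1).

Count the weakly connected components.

From api2: component {api2, api3, lb2, mq1, web1}.
From auth1: component {auth1, cache1}.
From auth2: component {auth2}.
From cache2: component {cache2, db2, mq2}.
That's 4 components.

4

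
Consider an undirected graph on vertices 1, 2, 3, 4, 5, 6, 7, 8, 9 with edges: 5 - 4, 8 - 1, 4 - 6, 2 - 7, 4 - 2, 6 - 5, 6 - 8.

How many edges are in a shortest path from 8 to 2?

Distance 0: 8.
Distance 1: 1, 6.
Distance 2: 4, 5.
Distance 3: 2 — contains 2.

3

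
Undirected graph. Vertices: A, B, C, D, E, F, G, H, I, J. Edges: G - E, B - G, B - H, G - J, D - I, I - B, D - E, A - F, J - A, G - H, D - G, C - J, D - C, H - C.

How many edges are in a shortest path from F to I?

5

Distance 0: F.
Distance 1: A.
Distance 2: J.
Distance 3: C, G.
Distance 4: B, D, E, H.
Distance 5: I — contains I.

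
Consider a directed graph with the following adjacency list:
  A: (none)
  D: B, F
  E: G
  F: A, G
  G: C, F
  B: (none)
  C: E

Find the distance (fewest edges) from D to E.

Distance 0: D.
Distance 1: B, F.
Distance 2: A, G.
Distance 3: C.
Distance 4: E — contains E.

4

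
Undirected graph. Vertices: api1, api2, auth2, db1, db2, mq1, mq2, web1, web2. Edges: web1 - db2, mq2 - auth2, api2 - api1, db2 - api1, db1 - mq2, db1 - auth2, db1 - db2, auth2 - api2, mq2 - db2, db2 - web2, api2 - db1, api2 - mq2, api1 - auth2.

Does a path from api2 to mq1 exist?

No

Explore from api2.
Distance 1: reach api1, auth2, db1, mq2.
Distance 2: reach db2.
Distance 3: reach web1, web2.
The search is exhausted without reaching mq1; it lies in a different component.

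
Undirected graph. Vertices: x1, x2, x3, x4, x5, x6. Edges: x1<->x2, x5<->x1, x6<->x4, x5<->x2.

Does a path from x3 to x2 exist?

No

x3 has no edges, so nothing is reachable from it.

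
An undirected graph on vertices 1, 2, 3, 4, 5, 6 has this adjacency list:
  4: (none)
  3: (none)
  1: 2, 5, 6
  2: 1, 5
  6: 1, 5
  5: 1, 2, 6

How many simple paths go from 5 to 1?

3

5–1
5–2–1
5–6–1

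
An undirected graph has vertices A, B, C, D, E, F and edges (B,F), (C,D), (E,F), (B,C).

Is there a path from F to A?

No

Explore from F.
Distance 1: reach B, E.
Distance 2: reach C.
Distance 3: reach D.
The search is exhausted without reaching A; it lies in a different component.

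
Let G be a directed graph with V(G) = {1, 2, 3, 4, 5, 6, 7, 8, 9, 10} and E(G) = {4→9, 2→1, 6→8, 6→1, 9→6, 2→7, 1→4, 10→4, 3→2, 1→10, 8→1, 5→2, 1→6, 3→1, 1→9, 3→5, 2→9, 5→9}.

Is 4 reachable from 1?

Yes

Explore from 1.
Distance 1: reach 4, 6, 9, 10.
Found 4.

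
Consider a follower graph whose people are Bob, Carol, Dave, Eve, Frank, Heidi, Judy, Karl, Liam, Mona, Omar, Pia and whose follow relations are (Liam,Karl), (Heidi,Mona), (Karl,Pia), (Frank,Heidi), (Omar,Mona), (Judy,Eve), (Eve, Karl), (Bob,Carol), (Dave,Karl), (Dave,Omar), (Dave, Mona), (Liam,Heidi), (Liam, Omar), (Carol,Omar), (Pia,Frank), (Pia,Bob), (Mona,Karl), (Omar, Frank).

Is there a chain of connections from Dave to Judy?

Explore from Dave.
Distance 1: reach Karl, Mona, Omar.
Distance 2: reach Frank, Pia.
Distance 3: reach Bob, Heidi.
Distance 4: reach Carol.
The search from Dave is exhausted; no directed path reaches Judy.

No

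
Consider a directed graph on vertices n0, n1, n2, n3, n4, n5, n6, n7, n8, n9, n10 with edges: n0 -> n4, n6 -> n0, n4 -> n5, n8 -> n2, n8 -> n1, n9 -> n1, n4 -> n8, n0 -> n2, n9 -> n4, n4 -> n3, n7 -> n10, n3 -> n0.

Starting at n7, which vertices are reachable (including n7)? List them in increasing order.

Start at n7.
Its neighbours: n10.
Nothing further is reachable.

n7, n10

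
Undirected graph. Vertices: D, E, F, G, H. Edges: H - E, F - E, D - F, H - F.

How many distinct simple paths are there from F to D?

F–D

1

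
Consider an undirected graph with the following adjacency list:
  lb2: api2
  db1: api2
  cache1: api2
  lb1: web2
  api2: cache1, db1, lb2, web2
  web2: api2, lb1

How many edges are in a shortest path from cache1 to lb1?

3

Distance 0: cache1.
Distance 1: api2.
Distance 2: db1, lb2, web2.
Distance 3: lb1 — contains lb1.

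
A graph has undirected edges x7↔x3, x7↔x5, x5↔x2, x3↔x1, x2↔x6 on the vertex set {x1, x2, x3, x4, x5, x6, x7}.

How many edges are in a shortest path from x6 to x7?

3

Distance 0: x6.
Distance 1: x2.
Distance 2: x5.
Distance 3: x7 — contains x7.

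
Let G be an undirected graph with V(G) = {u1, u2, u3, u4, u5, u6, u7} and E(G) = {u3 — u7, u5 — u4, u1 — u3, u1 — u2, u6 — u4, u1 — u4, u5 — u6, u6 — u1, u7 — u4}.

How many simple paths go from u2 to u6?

u2–u1–u3–u7–u4–u5–u6
u2–u1–u3–u7–u4–u6
u2–u1–u4–u5–u6
u2–u1–u4–u6
u2–u1–u6

5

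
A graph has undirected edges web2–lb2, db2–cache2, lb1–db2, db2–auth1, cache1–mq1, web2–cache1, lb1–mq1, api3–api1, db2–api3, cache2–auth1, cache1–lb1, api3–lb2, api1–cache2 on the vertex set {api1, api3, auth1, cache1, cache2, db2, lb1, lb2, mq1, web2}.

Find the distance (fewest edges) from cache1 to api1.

Distance 0: cache1.
Distance 1: lb1, mq1, web2.
Distance 2: db2, lb2.
Distance 3: api3, auth1, cache2.
Distance 4: api1 — contains api1.

4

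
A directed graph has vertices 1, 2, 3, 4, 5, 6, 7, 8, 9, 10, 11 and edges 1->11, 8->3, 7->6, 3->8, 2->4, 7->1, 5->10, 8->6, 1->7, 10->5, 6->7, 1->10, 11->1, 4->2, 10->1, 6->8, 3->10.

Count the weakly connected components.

3

From 1: component {1, 3, 5, 6, 7, 8, 10, 11}.
From 2: component {2, 4}.
From 9: component {9}.
That's 3 components.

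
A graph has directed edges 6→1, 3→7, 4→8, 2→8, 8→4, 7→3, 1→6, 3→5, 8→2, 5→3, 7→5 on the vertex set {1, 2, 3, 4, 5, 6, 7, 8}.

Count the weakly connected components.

From 1: component {1, 6}.
From 2: component {2, 4, 8}.
From 3: component {3, 5, 7}.
That's 3 components.

3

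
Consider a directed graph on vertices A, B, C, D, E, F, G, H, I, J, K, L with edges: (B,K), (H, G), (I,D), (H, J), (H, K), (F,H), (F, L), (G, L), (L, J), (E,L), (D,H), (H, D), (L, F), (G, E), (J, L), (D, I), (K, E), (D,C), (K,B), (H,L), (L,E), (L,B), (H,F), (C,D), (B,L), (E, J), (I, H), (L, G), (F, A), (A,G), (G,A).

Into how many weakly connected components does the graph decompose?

From A: component {A, B, C, D, E, F, G, H, I, J, K, L}.
That's 1 component.

1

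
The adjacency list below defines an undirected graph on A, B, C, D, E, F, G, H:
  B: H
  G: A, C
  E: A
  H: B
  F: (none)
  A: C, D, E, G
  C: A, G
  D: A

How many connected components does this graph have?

3

From A: component {A, C, D, E, G}.
From B: component {B, H}.
From F: component {F}.
That's 3 components.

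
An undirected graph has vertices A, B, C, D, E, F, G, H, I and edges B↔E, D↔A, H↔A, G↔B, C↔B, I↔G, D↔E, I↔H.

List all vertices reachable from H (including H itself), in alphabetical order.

Start at H.
Its neighbours: A, I.
Then their neighbours: D, G.
Then next layer: B, E.
Then next layer: C.
Nothing further is reachable.

A, B, C, D, E, G, H, I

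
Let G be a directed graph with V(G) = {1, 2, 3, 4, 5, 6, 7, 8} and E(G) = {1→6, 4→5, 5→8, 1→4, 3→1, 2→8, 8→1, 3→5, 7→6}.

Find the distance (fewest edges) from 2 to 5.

4

Distance 0: 2.
Distance 1: 8.
Distance 2: 1.
Distance 3: 4, 6.
Distance 4: 5 — contains 5.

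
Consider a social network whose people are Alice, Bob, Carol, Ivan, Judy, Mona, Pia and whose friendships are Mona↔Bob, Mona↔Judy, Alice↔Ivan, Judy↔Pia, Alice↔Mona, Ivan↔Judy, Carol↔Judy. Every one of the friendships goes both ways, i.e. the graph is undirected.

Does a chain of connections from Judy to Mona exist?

Explore from Judy.
Distance 1: reach Carol, Ivan, Mona, Pia.
Found Mona.

Yes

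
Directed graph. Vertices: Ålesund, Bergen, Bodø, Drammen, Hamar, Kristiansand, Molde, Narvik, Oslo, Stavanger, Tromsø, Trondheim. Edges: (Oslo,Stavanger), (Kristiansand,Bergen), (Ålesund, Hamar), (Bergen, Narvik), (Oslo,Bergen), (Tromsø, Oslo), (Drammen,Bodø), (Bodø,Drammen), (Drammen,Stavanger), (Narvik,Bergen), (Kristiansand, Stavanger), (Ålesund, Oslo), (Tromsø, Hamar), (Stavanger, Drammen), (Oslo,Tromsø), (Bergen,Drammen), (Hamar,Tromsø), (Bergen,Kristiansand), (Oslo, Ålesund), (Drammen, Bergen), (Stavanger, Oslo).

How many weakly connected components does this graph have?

From Ålesund: component {Ålesund, Bergen, Bodø, Drammen, Hamar, Kristiansand, Narvik, Oslo, Stavanger, Tromsø}.
From Molde: component {Molde}.
From Trondheim: component {Trondheim}.
That's 3 components.

3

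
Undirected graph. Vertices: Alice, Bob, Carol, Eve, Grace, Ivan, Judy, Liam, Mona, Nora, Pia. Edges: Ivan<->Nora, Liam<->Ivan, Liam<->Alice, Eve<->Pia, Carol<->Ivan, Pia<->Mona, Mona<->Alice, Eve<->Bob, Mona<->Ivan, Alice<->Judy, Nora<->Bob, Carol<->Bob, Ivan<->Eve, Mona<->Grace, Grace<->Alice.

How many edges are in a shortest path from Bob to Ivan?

Distance 0: Bob.
Distance 1: Carol, Eve, Nora.
Distance 2: Ivan, Pia — contains Ivan.

2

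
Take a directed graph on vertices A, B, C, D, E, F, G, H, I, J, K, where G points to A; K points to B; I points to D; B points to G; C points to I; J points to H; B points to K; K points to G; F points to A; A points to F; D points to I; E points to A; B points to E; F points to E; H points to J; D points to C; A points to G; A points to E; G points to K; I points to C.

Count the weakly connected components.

3

From A: component {A, B, E, F, G, K}.
From C: component {C, D, I}.
From H: component {H, J}.
That's 3 components.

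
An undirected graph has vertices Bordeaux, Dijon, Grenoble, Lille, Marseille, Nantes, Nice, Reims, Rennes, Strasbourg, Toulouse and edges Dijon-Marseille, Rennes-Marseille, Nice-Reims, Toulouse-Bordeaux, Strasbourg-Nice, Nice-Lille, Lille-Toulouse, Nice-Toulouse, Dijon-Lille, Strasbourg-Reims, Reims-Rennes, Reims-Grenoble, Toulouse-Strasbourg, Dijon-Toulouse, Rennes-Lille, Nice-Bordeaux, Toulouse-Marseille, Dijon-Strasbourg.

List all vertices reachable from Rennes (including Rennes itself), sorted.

Start at Rennes.
Its neighbours: Lille, Marseille, Reims.
Then their neighbours: Dijon, Grenoble, Nice, Strasbourg, Toulouse.
Then next layer: Bordeaux.
Nothing further is reachable.

Bordeaux, Dijon, Grenoble, Lille, Marseille, Nice, Reims, Rennes, Strasbourg, Toulouse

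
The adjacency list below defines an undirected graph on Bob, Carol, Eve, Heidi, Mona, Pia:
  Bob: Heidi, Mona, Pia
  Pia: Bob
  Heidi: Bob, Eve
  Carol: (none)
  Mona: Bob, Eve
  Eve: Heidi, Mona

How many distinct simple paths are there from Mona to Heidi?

Mona–Bob–Heidi
Mona–Eve–Heidi

2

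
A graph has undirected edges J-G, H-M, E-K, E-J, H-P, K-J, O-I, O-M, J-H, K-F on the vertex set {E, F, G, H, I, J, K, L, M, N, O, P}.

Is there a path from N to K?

N has no edges, so nothing is reachable from it.

No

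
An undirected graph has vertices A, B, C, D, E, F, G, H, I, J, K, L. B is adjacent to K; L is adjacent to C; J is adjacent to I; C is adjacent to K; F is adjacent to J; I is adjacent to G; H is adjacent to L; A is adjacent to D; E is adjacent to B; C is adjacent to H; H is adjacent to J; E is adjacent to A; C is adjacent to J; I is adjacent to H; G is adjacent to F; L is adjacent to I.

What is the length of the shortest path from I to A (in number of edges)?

6

Distance 0: I.
Distance 1: G, H, J, L.
Distance 2: C, F.
Distance 3: K.
Distance 4: B.
Distance 5: E.
Distance 6: A — contains A.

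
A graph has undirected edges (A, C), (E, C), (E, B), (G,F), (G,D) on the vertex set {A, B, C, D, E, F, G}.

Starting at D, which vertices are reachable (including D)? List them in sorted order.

Start at D.
Its neighbours: G.
Then their neighbours: F.
Nothing further is reachable.

D, F, G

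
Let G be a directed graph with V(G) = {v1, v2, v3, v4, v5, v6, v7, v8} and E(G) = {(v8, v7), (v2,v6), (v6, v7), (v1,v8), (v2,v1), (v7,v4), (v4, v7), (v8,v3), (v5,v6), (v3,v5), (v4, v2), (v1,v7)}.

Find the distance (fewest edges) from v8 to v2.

Distance 0: v8.
Distance 1: v3, v7.
Distance 2: v4, v5.
Distance 3: v2, v6 — contains v2.

3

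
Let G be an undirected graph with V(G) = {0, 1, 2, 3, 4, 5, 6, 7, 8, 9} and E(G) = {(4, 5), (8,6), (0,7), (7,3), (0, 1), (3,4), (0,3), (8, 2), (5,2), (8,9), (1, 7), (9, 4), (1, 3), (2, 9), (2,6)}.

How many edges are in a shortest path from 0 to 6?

Distance 0: 0.
Distance 1: 1, 3, 7.
Distance 2: 4.
Distance 3: 5, 9.
Distance 4: 2, 8.
Distance 5: 6 — contains 6.

5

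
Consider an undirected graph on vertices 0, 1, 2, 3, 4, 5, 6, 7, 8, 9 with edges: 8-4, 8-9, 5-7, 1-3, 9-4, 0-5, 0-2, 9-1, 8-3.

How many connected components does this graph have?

3

From 0: component {0, 2, 5, 7}.
From 1: component {1, 3, 4, 8, 9}.
From 6: component {6}.
That's 3 components.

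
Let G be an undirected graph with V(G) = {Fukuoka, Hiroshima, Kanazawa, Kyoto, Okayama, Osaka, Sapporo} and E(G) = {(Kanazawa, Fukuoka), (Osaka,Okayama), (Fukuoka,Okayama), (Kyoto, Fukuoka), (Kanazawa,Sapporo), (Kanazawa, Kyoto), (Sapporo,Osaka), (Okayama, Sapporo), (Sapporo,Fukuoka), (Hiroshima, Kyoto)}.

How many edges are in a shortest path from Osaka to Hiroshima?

4

Distance 0: Osaka.
Distance 1: Okayama, Sapporo.
Distance 2: Fukuoka, Kanazawa.
Distance 3: Kyoto.
Distance 4: Hiroshima — contains Hiroshima.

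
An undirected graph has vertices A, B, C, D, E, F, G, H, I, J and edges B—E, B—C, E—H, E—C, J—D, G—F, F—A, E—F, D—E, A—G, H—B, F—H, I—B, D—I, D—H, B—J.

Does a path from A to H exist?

Yes

Explore from A.
Distance 1: reach F, G.
Distance 2: reach E, H.
Found H.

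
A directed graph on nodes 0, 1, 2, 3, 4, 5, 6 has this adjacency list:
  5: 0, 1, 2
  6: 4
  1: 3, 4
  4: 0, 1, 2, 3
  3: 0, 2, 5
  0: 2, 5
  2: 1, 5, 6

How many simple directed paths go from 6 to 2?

6→4→0→2
6→4→0→5→1→3→2
6→4→0→5→2
6→4→1→3→0→2
6→4→1→3→0→5→2
6→4→1→3→2
6→4→1→3→5→0→2
6→4→1→3→5→2
6→4→2
6→4→3→0→2
6→4→3→0→5→2
6→4→3→2
6→4→3→5→0→2
6→4→3→5→2

14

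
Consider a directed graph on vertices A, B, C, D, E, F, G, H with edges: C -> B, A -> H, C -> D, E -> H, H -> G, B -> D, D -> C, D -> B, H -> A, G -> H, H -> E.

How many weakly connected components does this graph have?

From A: component {A, E, G, H}.
From B: component {B, C, D}.
From F: component {F}.
That's 3 components.

3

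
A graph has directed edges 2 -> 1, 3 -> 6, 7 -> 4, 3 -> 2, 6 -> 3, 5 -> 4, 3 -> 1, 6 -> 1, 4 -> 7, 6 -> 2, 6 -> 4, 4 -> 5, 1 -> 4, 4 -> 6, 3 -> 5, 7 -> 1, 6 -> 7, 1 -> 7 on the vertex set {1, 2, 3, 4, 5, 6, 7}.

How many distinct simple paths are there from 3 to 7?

16

3→1→4→6→7
3→1→4→7
3→1→7
3→2→1→4→6→7
3→2→1→4→7
3→2→1→7
3→5→4→6→1→7
3→5→4→6→2→1→7
... and 8 more.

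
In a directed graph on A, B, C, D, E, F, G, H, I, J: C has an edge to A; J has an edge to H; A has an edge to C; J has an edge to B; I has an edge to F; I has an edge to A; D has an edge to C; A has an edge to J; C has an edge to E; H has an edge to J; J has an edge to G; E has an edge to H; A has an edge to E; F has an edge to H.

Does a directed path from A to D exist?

No

Explore from A.
Distance 1: reach C, E, J.
Distance 2: reach B, G, H.
The search from A is exhausted; no directed path reaches D.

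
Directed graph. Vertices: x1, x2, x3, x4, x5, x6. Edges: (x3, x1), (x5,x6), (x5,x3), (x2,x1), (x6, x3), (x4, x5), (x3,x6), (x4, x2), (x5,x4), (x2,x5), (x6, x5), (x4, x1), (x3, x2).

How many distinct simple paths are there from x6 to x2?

x6→x3→x2
x6→x5→x3→x2
x6→x5→x4→x2

3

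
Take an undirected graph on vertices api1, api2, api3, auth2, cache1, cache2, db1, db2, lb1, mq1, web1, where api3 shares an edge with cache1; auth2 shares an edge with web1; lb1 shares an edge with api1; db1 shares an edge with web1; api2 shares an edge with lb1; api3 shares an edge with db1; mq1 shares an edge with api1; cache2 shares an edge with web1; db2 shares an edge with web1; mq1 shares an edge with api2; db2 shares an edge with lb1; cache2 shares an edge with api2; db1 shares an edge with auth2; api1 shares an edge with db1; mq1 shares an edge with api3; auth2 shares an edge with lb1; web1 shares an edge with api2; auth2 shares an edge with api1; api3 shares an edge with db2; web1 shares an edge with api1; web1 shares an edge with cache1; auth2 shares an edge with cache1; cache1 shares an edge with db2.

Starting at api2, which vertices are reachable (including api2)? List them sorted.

api1, api2, api3, auth2, cache1, cache2, db1, db2, lb1, mq1, web1

Start at api2.
Its neighbours: cache2, lb1, mq1, web1.
Then their neighbours: api1, api3, auth2, cache1, db1, db2.
Every vertex is now reached.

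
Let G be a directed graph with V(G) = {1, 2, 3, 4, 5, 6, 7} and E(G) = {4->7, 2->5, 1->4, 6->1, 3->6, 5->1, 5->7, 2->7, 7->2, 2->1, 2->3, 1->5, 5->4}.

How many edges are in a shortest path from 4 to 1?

Distance 0: 4.
Distance 1: 7.
Distance 2: 2.
Distance 3: 1, 3, 5 — contains 1.

3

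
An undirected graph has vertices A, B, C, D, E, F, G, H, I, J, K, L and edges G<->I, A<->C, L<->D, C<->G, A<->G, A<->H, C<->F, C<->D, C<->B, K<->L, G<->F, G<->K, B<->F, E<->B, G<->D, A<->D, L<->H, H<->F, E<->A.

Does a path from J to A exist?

No

J has no edges, so nothing is reachable from it.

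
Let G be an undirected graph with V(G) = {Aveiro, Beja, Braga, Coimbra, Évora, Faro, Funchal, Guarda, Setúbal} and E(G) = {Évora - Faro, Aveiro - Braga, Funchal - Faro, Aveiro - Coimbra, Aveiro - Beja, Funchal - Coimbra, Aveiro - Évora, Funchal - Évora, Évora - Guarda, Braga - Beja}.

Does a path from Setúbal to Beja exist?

Setúbal has no edges, so nothing is reachable from it.

No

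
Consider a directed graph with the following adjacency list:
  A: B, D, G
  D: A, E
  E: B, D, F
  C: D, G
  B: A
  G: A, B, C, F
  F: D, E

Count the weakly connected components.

From A: component {A, B, C, D, E, F, G}.
That's 1 component.

1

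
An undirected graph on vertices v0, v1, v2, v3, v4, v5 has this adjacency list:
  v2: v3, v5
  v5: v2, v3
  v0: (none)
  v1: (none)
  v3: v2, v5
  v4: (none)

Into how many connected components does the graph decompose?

From v0: component {v0}.
From v1: component {v1}.
From v2: component {v2, v3, v5}.
From v4: component {v4}.
That's 4 components.

4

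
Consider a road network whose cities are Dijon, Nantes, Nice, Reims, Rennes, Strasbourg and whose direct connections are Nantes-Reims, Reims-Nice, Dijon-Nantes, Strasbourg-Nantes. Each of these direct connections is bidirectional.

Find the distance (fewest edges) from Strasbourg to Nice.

3

Distance 0: Strasbourg.
Distance 1: Nantes.
Distance 2: Dijon, Reims.
Distance 3: Nice — contains Nice.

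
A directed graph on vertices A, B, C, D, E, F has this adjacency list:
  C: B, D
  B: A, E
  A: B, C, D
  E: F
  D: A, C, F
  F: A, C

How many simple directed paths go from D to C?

5

D→A→B→E→F→C
D→A→C
D→C
D→F→A→C
D→F→C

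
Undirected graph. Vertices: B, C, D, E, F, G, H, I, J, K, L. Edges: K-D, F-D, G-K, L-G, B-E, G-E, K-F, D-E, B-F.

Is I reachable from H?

H has no edges, so nothing is reachable from it.

No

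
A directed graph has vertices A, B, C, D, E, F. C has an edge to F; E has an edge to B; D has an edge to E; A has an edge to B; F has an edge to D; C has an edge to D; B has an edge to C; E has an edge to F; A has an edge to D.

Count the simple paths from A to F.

4

A→B→C→D→E→F
A→B→C→F
A→D→E→B→C→F
A→D→E→F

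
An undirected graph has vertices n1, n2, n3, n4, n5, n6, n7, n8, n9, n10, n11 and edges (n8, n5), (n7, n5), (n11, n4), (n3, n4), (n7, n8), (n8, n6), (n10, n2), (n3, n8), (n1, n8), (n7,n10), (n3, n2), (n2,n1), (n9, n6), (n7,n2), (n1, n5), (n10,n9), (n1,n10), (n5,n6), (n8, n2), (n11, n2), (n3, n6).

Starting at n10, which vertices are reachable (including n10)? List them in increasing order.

Start at n10.
Its neighbours: n1, n2, n7, n9.
Then their neighbours: n3, n5, n6, n8, n11.
Then next layer: n4.
Every vertex is now reached.

n1, n2, n3, n4, n5, n6, n7, n8, n9, n10, n11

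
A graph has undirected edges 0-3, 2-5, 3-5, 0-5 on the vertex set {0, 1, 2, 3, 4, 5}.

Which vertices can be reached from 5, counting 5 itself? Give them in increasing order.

Start at 5.
Its neighbours: 0, 2, 3.
Nothing further is reachable.

0, 2, 3, 5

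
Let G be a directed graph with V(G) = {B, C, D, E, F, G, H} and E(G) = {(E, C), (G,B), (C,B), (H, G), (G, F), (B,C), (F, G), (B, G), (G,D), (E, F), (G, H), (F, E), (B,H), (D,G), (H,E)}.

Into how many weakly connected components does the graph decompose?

From B: component {B, C, D, E, F, G, H}.
That's 1 component.

1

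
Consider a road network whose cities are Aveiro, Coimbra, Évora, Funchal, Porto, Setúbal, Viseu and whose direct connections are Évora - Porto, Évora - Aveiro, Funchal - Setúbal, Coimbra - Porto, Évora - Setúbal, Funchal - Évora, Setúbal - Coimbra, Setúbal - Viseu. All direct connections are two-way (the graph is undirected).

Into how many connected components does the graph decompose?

1

From Aveiro: component {Aveiro, Coimbra, Évora, Funchal, Porto, Setúbal, Viseu}.
That's 1 component.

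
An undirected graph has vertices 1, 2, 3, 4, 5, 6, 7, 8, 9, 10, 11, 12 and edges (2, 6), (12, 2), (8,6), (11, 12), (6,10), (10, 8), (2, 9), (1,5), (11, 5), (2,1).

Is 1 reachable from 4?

4 has no edges, so nothing is reachable from it.

No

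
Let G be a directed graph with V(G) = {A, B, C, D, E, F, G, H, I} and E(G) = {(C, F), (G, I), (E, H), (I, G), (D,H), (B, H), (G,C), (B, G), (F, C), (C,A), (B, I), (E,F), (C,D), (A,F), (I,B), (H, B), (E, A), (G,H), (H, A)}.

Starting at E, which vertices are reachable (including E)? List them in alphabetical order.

A, B, C, D, E, F, G, H, I

Start at E.
Its neighbours: A, F, H.
Then their neighbours: B, C.
Then next layer: D, G, I.
Every vertex is now reached.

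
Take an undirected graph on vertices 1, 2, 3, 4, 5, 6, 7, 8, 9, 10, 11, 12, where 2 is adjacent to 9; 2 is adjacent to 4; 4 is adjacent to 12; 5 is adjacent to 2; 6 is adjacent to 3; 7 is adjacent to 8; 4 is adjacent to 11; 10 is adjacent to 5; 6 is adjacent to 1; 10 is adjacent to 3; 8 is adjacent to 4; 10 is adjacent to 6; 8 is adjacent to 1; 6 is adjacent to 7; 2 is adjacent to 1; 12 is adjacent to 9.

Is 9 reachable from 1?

Explore from 1.
Distance 1: reach 2, 6, 8.
Distance 2: reach 3, 4, 5, 7, 9, 10.
Found 9.

Yes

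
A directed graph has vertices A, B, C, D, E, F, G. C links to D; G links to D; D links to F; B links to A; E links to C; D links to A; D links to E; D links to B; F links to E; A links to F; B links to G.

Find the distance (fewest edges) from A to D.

4

Distance 0: A.
Distance 1: F.
Distance 2: E.
Distance 3: C.
Distance 4: D — contains D.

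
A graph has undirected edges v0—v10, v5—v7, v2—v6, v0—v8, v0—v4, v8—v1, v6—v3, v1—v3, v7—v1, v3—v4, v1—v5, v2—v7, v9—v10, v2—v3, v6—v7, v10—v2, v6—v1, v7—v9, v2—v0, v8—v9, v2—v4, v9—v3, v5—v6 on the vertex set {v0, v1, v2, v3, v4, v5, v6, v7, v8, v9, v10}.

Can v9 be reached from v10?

Yes

Explore from v10.
Distance 1: reach v0, v2, v9.
Found v9.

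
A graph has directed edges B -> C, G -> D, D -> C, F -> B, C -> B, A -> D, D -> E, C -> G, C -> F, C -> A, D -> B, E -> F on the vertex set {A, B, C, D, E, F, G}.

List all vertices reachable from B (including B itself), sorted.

Start at B.
Its neighbours: C.
Then their neighbours: A, F, G.
Then next layer: D.
Then next layer: E.
Every vertex is now reached.

A, B, C, D, E, F, G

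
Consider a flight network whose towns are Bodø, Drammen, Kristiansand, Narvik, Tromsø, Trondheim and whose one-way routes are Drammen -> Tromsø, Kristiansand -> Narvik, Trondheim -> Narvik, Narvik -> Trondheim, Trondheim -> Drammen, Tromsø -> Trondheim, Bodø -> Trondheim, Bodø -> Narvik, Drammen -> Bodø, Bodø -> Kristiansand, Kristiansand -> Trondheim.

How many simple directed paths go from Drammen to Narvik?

Drammen→Bodø→Kristiansand→Narvik
Drammen→Bodø→Kristiansand→Trondheim→Narvik
Drammen→Bodø→Narvik
Drammen→Bodø→Trondheim→Narvik
Drammen→Tromsø→Trondheim→Narvik

5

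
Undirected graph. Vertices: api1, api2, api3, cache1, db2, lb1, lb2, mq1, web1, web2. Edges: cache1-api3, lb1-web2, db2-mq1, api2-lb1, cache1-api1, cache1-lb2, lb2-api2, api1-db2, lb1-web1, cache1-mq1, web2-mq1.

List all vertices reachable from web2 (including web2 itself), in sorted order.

Start at web2.
Its neighbours: lb1, mq1.
Then their neighbours: api2, cache1, db2, web1.
Then next layer: api1, api3, lb2.
Every vertex is now reached.

api1, api2, api3, cache1, db2, lb1, lb2, mq1, web1, web2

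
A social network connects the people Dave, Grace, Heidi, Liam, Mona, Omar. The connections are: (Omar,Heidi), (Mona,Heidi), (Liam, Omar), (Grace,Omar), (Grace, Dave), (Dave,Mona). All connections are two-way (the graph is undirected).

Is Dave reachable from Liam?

Explore from Liam.
Distance 1: reach Omar.
Distance 2: reach Grace, Heidi.
Distance 3: reach Dave, Mona.
Found Dave.

Yes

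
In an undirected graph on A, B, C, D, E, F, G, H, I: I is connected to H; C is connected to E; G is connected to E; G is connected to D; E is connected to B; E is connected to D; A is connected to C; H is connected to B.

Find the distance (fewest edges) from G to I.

Distance 0: G.
Distance 1: D, E.
Distance 2: B, C.
Distance 3: A, H.
Distance 4: I — contains I.

4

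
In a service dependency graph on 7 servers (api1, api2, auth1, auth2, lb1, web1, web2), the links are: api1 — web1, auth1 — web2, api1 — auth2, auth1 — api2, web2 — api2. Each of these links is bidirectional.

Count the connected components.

From api1: component {api1, auth2, web1}.
From api2: component {api2, auth1, web2}.
From lb1: component {lb1}.
That's 3 components.

3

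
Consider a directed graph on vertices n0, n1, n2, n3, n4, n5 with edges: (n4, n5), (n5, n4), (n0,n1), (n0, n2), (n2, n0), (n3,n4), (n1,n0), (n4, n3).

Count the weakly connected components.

From n0: component {n0, n1, n2}.
From n3: component {n3, n4, n5}.
That's 2 components.

2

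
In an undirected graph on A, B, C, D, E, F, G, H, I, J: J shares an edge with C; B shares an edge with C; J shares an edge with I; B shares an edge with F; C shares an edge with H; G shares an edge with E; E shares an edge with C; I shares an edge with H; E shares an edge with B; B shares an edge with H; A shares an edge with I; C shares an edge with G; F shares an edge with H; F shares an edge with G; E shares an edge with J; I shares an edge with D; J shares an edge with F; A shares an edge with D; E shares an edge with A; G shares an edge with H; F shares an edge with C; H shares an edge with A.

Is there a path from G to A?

Yes

Explore from G.
Distance 1: reach C, E, F, H.
Distance 2: reach A, B, I, J.
Found A.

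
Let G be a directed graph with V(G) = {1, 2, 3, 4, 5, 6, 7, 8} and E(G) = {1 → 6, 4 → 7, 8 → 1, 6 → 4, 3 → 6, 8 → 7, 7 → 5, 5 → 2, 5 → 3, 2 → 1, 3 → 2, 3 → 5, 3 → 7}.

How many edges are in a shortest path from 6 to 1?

5

Distance 0: 6.
Distance 1: 4.
Distance 2: 7.
Distance 3: 5.
Distance 4: 2, 3.
Distance 5: 1 — contains 1.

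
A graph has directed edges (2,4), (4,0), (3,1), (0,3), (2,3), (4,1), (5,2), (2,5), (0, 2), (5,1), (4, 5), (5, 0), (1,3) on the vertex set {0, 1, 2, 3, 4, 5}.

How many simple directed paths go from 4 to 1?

8

4→0→2→3→1
4→0→2→5→1
4→0→3→1
4→1
4→5→0→2→3→1
4→5→0→3→1
4→5→1
4→5→2→3→1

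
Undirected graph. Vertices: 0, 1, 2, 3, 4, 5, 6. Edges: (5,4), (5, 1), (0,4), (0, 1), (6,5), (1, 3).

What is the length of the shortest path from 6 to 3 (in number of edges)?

Distance 0: 6.
Distance 1: 5.
Distance 2: 1, 4.
Distance 3: 0, 3 — contains 3.

3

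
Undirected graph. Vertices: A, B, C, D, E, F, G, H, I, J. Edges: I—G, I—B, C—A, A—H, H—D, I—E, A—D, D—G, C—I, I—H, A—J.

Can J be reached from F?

No

F has no edges, so nothing is reachable from it.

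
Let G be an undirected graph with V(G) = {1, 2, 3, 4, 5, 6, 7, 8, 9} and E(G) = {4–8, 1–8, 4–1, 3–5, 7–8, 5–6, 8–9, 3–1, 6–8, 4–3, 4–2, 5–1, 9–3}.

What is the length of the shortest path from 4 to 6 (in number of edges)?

Distance 0: 4.
Distance 1: 1, 2, 3, 8.
Distance 2: 5, 6, 7, 9 — contains 6.

2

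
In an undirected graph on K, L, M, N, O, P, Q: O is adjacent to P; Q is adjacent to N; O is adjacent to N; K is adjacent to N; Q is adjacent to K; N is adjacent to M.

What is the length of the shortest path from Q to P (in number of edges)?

3

Distance 0: Q.
Distance 1: K, N.
Distance 2: M, O.
Distance 3: P — contains P.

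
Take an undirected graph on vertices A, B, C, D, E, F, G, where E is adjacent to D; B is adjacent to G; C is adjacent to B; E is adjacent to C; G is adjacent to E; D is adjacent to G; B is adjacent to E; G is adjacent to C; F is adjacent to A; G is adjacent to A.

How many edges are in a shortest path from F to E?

3

Distance 0: F.
Distance 1: A.
Distance 2: G.
Distance 3: B, C, D, E — contains E.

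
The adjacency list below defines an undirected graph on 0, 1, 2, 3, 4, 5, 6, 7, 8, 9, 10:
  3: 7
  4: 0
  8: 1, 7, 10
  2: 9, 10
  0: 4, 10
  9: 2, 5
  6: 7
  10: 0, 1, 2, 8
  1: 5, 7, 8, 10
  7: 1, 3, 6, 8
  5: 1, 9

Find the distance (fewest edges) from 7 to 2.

Distance 0: 7.
Distance 1: 1, 3, 6, 8.
Distance 2: 5, 10.
Distance 3: 0, 2, 9 — contains 2.

3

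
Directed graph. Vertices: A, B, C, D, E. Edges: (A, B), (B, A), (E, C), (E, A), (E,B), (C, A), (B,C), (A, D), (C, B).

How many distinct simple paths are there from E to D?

E→A→D
E→B→A→D
E→B→C→A→D
E→C→A→D
E→C→B→A→D

5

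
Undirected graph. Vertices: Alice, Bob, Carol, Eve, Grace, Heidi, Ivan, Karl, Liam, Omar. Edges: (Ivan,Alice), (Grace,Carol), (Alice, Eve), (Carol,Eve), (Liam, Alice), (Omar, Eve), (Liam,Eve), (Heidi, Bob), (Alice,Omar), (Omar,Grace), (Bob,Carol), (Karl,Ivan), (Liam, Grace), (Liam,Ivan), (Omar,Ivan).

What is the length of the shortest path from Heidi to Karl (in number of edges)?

6

Distance 0: Heidi.
Distance 1: Bob.
Distance 2: Carol.
Distance 3: Eve, Grace.
Distance 4: Alice, Liam, Omar.
Distance 5: Ivan.
Distance 6: Karl — contains Karl.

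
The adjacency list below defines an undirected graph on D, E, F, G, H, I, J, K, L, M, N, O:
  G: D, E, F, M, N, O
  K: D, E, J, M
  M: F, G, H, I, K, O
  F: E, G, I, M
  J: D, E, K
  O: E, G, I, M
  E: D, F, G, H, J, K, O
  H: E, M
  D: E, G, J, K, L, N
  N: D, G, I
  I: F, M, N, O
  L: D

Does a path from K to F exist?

Explore from K.
Distance 1: reach D, E, J, M.
Distance 2: reach F, G, H, I, L, N, O.
Found F.

Yes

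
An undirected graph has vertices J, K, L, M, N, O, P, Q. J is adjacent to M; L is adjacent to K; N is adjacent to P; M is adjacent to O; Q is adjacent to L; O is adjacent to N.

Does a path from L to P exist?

No

Explore from L.
Distance 1: reach K, Q.
The search is exhausted without reaching P; it lies in a different component.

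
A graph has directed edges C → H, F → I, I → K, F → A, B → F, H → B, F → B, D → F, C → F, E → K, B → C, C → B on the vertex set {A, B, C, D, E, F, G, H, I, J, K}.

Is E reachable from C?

No

Explore from C.
Distance 1: reach B, F, H.
Distance 2: reach A, I.
Distance 3: reach K.
The search from C is exhausted; no directed path reaches E.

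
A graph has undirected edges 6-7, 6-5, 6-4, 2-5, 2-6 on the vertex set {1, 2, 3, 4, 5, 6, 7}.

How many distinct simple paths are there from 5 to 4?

5–2–6–4
5–6–4

2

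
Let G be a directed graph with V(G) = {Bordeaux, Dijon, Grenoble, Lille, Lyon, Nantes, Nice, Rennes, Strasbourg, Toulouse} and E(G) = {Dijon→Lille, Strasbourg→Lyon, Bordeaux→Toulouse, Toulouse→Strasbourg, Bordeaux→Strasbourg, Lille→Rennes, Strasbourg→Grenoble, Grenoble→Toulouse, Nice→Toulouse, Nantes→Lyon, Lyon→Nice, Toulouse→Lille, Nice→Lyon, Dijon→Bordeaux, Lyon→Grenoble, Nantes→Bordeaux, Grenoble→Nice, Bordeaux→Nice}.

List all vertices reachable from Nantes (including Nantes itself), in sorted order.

Start at Nantes.
Its neighbours: Bordeaux, Lyon.
Then their neighbours: Grenoble, Nice, Strasbourg, Toulouse.
Then next layer: Lille.
Then next layer: Rennes.
Nothing further is reachable.

Bordeaux, Grenoble, Lille, Lyon, Nantes, Nice, Rennes, Strasbourg, Toulouse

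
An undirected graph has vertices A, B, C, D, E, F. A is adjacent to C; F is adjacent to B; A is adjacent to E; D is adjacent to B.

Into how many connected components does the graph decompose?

2

From A: component {A, C, E}.
From B: component {B, D, F}.
That's 2 components.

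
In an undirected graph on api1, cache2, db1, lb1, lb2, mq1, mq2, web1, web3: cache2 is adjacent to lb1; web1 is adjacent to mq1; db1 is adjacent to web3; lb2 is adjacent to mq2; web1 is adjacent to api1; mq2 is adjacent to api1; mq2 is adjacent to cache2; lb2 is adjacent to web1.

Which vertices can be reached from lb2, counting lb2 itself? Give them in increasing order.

Start at lb2.
Its neighbours: mq2, web1.
Then their neighbours: api1, cache2, mq1.
Then next layer: lb1.
Nothing further is reachable.

api1, cache2, lb1, lb2, mq1, mq2, web1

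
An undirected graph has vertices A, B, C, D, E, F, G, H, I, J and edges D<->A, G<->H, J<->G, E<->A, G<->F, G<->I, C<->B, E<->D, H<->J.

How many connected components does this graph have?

3

From A: component {A, D, E}.
From B: component {B, C}.
From F: component {F, G, H, I, J}.
That's 3 components.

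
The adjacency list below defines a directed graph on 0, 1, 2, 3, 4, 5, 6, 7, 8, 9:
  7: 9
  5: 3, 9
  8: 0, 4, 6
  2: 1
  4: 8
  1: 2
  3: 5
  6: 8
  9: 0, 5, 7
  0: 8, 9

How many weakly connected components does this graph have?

From 0: component {0, 3, 4, 5, 6, 7, 8, 9}.
From 1: component {1, 2}.
That's 2 components.

2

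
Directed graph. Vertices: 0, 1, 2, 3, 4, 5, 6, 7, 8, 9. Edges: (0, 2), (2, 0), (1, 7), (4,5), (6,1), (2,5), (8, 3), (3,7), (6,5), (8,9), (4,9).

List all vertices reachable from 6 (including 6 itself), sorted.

Start at 6.
Its neighbours: 1, 5.
Then their neighbours: 7.
Nothing further is reachable.

1, 5, 6, 7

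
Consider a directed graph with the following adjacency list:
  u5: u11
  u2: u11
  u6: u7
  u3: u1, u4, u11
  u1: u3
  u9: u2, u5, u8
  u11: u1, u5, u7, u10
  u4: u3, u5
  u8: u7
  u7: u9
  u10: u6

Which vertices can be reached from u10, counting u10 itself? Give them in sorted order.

Start at u10.
Its neighbours: u6.
Then their neighbours: u7.
Then next layer: u9.
Then next layer: u2, u5, u8.
Then next layer: u11.
Then next layer: u1.
Then next layer: u3.
Then next layer: u4.
Every vertex is now reached.

u1, u2, u3, u4, u5, u6, u7, u8, u9, u10, u11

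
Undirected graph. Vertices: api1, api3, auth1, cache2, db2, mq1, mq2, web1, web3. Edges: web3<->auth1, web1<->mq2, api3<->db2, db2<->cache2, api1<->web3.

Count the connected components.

4

From api1: component {api1, auth1, web3}.
From api3: component {api3, cache2, db2}.
From mq1: component {mq1}.
From mq2: component {mq2, web1}.
That's 4 components.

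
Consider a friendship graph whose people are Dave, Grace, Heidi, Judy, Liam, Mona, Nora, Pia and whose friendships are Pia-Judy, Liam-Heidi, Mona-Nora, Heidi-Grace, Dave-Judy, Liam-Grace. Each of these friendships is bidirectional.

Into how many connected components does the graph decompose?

3

From Dave: component {Dave, Judy, Pia}.
From Grace: component {Grace, Heidi, Liam}.
From Mona: component {Mona, Nora}.
That's 3 components.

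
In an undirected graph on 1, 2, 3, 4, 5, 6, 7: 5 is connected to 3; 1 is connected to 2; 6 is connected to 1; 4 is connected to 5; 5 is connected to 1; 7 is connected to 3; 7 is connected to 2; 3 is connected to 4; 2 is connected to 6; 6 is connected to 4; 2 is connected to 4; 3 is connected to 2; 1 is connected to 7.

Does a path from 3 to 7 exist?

Yes

Explore from 3.
Distance 1: reach 2, 4, 5, 7.
Found 7.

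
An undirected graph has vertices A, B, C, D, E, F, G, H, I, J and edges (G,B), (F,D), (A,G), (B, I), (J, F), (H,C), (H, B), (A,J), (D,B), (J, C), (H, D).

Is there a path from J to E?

No

Explore from J.
Distance 1: reach A, C, F.
Distance 2: reach D, G, H.
Distance 3: reach B.
Distance 4: reach I.
The search is exhausted without reaching E; it lies in a different component.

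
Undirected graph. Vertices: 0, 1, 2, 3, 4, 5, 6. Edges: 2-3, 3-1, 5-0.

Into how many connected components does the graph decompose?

4

From 0: component {0, 5}.
From 1: component {1, 2, 3}.
From 4: component {4}.
From 6: component {6}.
That's 4 components.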